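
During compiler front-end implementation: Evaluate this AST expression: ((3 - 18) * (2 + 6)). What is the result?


Expression: ((3 - 18) * (2 + 6))
Evaluating step by step:
  3 - 18 = -15
  2 + 6 = 8
  -15 * 8 = -120
Result: -120

-120


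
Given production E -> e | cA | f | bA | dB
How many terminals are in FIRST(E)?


Production: E -> e | cA | f | bA | dB
Examining each alternative for leading terminals:
  E -> e : first terminal = 'e'
  E -> cA : first terminal = 'c'
  E -> f : first terminal = 'f'
  E -> bA : first terminal = 'b'
  E -> dB : first terminal = 'd'
FIRST(E) = {b, c, d, e, f}
Count: 5

5


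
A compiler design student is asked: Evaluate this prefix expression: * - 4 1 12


Parsing prefix expression: * - 4 1 12
Step 1: Innermost operation '- 4 1'
  4 - 1 = 3
Step 2: Outer operation '* [3] 12'
  3 * 12 = 36

36


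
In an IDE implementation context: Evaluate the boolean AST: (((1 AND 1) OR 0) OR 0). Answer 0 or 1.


Step 1: Evaluate inner node
  1 AND 1 = 1
Step 2: Evaluate next node
  1 OR 0 = 1
Step 3: Evaluate root node
  1 OR 0 = 1

1


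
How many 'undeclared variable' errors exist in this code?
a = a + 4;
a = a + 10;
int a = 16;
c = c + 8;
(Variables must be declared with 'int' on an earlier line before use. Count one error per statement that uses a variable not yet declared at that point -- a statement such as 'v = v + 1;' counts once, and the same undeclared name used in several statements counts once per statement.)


Scanning code line by line:
  Line 1: use 'a' -> ERROR (undeclared)
  Line 2: use 'a' -> ERROR (undeclared)
  Line 3: declare 'a' -> declared = ['a']
  Line 4: use 'c' -> ERROR (undeclared)
Total undeclared variable errors: 3

3


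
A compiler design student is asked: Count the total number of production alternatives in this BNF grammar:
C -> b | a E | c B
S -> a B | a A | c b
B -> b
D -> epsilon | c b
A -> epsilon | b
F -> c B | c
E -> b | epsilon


Counting alternatives per rule:
  C: 3 alternative(s)
  S: 3 alternative(s)
  B: 1 alternative(s)
  D: 2 alternative(s)
  A: 2 alternative(s)
  F: 2 alternative(s)
  E: 2 alternative(s)
Sum: 3 + 3 + 1 + 2 + 2 + 2 + 2 = 15

15


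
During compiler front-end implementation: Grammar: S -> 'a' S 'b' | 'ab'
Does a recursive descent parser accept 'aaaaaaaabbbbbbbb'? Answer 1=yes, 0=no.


Grammar accepts strings of the form a^n b^n (n >= 1)
Word: 'aaaaaaaabbbbbbbb'
Counting: 8 a's and 8 b's
Check: 8 == 8? Yes
Derivation (S -> aSb applied 7 time(s), then S -> ab): S => aSb => aaSbb => aaaSbbb => aaaaSbbbb => aaaaaSbbbbb => aaaaaaSbbbbbb => aaaaaaaSbbbbbbb => aaaaaaaabbbbbbbb
Accepted

1


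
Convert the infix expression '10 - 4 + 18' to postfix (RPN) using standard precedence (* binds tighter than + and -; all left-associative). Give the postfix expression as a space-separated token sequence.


Applying the shunting-yard algorithm:
  Operand 10 -> output
  Push '-' onto operator stack -> op-stack: [-]
  Operand 4 -> output
  See '+' (prec 1); top '-' (prec 1) >= it -> pop '-' to output
  Push '+' onto operator stack -> op-stack: [+]
  Operand 18 -> output
  End of input: pop '+' to output
Postfix result: 10 4 - 18 +

10 4 - 18 +


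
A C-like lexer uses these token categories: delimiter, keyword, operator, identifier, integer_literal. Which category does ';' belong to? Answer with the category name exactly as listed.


Token: ';'
Checking categories:
  identifier: no
  integer_literal: no
  operator: no
  keyword: no
  delimiter: YES
Category: delimiter

delimiter


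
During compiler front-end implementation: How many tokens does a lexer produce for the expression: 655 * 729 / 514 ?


Scanning '655 * 729 / 514'
Token 1: '655' -> integer_literal
Token 2: '*' -> operator
Token 3: '729' -> integer_literal
Token 4: '/' -> operator
Token 5: '514' -> integer_literal
Total tokens: 5

5


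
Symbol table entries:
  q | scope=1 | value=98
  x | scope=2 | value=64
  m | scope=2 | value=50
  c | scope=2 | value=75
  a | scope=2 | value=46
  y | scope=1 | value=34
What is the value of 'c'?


Searching symbol table for 'c':
  q | scope=1 | value=98
  x | scope=2 | value=64
  m | scope=2 | value=50
  c | scope=2 | value=75 <- MATCH
  a | scope=2 | value=46
  y | scope=1 | value=34
Found 'c' at scope 2 with value 75

75


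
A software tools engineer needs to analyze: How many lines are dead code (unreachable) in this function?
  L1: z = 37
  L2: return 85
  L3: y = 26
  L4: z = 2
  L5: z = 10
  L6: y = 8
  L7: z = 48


Analyzing control flow:
  L1: reachable (before return)
  L2: reachable (return statement)
  L3: DEAD (after return at L2)
  L4: DEAD (after return at L2)
  L5: DEAD (after return at L2)
  L6: DEAD (after return at L2)
  L7: DEAD (after return at L2)
Return at L2, total lines = 7
Dead lines: L3 through L7
Count: 5

5


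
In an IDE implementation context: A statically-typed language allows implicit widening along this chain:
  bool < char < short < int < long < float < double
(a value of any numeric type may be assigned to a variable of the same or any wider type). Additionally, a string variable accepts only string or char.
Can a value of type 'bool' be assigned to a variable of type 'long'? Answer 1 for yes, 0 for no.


Target variable type: long
Source value type: bool
Numeric ranks: bool=0, long=4
Widening allowed iff rank(source) <= rank(target): 0 <= 4? Yes
Result: 1

1


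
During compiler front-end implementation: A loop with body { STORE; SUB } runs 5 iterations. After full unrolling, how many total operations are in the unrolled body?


Loop body operations: STORE, SUB (2 ops per iteration)
Unrolling 5 iterations:
  Iteration 1: STORE, SUB (2 ops)
  Iteration 2: STORE, SUB (2 ops)
  Iteration 3: STORE, SUB (2 ops)
  Iteration 4: STORE, SUB (2 ops)
  Iteration 5: STORE, SUB (2 ops)
Total: 5 iterations * 2 ops/iter = 10 operations

10


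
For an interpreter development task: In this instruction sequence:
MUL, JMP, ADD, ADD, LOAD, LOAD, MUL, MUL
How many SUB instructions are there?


Scanning instruction sequence for SUB:
  Position 1: MUL
  Position 2: JMP
  Position 3: ADD
  Position 4: ADD
  Position 5: LOAD
  Position 6: LOAD
  Position 7: MUL
  Position 8: MUL
Matches at positions: []
Total SUB count: 0

0


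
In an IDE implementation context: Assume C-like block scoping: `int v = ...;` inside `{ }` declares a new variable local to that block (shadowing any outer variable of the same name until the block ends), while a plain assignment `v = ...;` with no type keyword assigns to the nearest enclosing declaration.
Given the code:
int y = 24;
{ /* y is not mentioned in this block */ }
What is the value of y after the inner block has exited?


Analyzing scoping rules:
Outer scope: declares y = 24
Inner block: y is neither redeclared nor assigned -> unchanged
After the block -> 24
Result: 24

24


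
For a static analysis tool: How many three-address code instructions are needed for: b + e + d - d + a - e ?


Expression: b + e + d - d + a - e
Generating three-address code (respecting * over +/- precedence):
  Instruction 1: t1 = b + e
  Instruction 2: t2 = t1 + d
  Instruction 3: t3 = t2 - d
  Instruction 4: t4 = t3 + a
  Instruction 5: t5 = t4 - e
Total instructions: 5

5


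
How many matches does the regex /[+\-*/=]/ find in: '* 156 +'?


Pattern: /[+\-*/=]/ (operators)
Input: '* 156 +'
Scanning for matches:
  Match 1: '*'
  Match 2: '+'
Total matches: 2

2


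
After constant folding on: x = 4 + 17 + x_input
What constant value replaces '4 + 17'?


Identifying constant sub-expression:
  Original: x = 4 + 17 + x_input
  4 and 17 are both compile-time constants
  Evaluating: 4 + 17 = 21
  After folding: x = 21 + x_input

21


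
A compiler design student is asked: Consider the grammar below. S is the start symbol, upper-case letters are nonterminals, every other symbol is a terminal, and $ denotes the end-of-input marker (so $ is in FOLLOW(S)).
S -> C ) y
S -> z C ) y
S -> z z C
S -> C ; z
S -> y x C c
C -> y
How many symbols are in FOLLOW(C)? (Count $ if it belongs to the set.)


S is the start symbol and does not occur in any rule body, so FOLLOW(S) = {$}.
Examining every occurrence of C in a rule body:
  S -> C ) y : C is followed by terminal ')' -> add ')'
  S -> z C ) y : C is followed by terminal ')' -> add ')' (already in the set)
  S -> z z C : C is at the right end -> add FOLLOW(S) = {$}
  S -> C ; z : C is followed by terminal ';' -> add ';'
  S -> y x C c : C is followed by terminal 'c' -> add 'c'
  C -> y : C does not occur in the body -> contributes nothing
FOLLOW(C) = {), ;, c, $}
Count: 4

4


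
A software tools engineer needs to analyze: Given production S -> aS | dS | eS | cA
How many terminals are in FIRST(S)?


Production: S -> aS | dS | eS | cA
Examining each alternative for leading terminals:
  S -> aS : first terminal = 'a'
  S -> dS : first terminal = 'd'
  S -> eS : first terminal = 'e'
  S -> cA : first terminal = 'c'
FIRST(S) = {a, c, d, e}
Count: 4

4


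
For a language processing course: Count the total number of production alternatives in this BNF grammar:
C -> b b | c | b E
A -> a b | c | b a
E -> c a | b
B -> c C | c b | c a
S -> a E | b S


Counting alternatives per rule:
  C: 3 alternative(s)
  A: 3 alternative(s)
  E: 2 alternative(s)
  B: 3 alternative(s)
  S: 2 alternative(s)
Sum: 3 + 3 + 2 + 3 + 2 = 13

13


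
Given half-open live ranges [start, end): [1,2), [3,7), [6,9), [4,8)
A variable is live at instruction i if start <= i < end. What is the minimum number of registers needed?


Live ranges:
  Var0: [1, 2)
  Var1: [3, 7)
  Var2: [6, 9)
  Var3: [4, 8)
Sweep-line events (position, delta, active):
  pos=1 start -> active=1
  pos=2 end -> active=0
  pos=3 start -> active=1
  pos=4 start -> active=2
  pos=6 start -> active=3
  pos=7 end -> active=2
  pos=8 end -> active=1
  pos=9 end -> active=0
Maximum simultaneous active: 3
Minimum registers needed: 3

3


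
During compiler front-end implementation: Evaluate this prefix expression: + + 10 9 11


Parsing prefix expression: + + 10 9 11
Step 1: Innermost operation '+ 10 9'
  10 + 9 = 19
Step 2: Outer operation '+ [19] 11'
  19 + 11 = 30

30


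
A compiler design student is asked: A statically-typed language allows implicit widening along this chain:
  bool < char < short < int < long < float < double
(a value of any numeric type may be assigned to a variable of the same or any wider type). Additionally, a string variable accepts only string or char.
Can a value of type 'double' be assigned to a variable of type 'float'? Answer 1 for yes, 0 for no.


Target variable type: float
Source value type: double
Numeric ranks: double=6, float=5
Widening allowed iff rank(source) <= rank(target): 6 <= 5? No
Result: 0

0


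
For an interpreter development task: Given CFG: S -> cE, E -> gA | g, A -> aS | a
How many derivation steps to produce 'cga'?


Grammar: S -> cE, E -> gA | g, A -> aS | a
Deriving 'cga':
Step 1: S -> cE => cE
Step 2: E -> gA => cgA
Step 3: A -> a => cga
Total derivation steps: 3

3


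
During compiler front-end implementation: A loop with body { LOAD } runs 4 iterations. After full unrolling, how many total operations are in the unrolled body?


Loop body operations: LOAD (1 op per iteration)
Unrolling 4 iterations:
  Iteration 1: LOAD (1 ops)
  Iteration 2: LOAD (1 ops)
  Iteration 3: LOAD (1 ops)
  Iteration 4: LOAD (1 ops)
Total: 4 iterations * 1 ops/iter = 4 operations

4


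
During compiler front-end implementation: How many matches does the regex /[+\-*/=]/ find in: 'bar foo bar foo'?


Pattern: /[+\-*/=]/ (operators)
Input: 'bar foo bar foo'
Scanning for matches:
Total matches: 0

0


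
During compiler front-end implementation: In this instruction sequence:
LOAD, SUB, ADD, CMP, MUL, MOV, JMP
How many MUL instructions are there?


Scanning instruction sequence for MUL:
  Position 1: LOAD
  Position 2: SUB
  Position 3: ADD
  Position 4: CMP
  Position 5: MUL <- MATCH
  Position 6: MOV
  Position 7: JMP
Matches at positions: [5]
Total MUL count: 1

1


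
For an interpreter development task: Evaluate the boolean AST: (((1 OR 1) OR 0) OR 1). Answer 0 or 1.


Step 1: Evaluate inner node
  1 OR 1 = 1
Step 2: Evaluate next node
  1 OR 0 = 1
Step 3: Evaluate root node
  1 OR 1 = 1

1


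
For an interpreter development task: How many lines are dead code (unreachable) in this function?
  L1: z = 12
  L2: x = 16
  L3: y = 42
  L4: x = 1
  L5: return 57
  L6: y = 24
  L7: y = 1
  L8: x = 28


Analyzing control flow:
  L1: reachable (before return)
  L2: reachable (before return)
  L3: reachable (before return)
  L4: reachable (before return)
  L5: reachable (return statement)
  L6: DEAD (after return at L5)
  L7: DEAD (after return at L5)
  L8: DEAD (after return at L5)
Return at L5, total lines = 8
Dead lines: L6 through L8
Count: 3

3


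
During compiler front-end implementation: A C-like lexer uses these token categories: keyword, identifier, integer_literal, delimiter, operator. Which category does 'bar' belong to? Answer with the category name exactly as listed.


Token: 'bar'
Checking categories:
  identifier: YES
  integer_literal: no
  operator: no
  keyword: no
  delimiter: no
Category: identifier

identifier


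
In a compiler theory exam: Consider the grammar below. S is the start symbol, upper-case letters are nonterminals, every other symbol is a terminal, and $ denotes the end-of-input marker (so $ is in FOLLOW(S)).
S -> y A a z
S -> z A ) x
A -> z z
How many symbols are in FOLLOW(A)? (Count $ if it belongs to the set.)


S is the start symbol and does not occur in any rule body, so FOLLOW(S) = {$}.
Examining every occurrence of A in a rule body:
  S -> y A a z : A is followed by terminal 'a' -> add 'a'
  S -> z A ) x : A is followed by terminal ')' -> add ')'
  A -> z z : A does not occur in the body -> contributes nothing
FOLLOW(A) = {), a}
Count: 2

2


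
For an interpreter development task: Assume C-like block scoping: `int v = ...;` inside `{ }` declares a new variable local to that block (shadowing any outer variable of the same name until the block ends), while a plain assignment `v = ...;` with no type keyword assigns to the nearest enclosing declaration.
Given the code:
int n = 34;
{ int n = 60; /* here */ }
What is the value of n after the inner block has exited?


Analyzing scoping rules:
Outer scope: declares n = 34
Inner block: 'int n = 60;' declares a NEW n that shadows the outer one
When the block exits the inner n goes out of scope; the outer n was never modified -> 34
Result: 34

34


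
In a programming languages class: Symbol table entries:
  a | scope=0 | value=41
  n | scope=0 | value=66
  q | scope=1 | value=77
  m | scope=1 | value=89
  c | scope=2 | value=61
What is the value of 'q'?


Searching symbol table for 'q':
  a | scope=0 | value=41
  n | scope=0 | value=66
  q | scope=1 | value=77 <- MATCH
  m | scope=1 | value=89
  c | scope=2 | value=61
Found 'q' at scope 1 with value 77

77


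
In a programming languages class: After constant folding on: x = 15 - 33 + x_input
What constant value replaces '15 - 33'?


Identifying constant sub-expression:
  Original: x = 15 - 33 + x_input
  15 and 33 are both compile-time constants
  Evaluating: 15 - 33 = -18
  After folding: x = -18 + x_input

-18


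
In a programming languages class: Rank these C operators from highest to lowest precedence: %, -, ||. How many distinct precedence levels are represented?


Looking up precedence for each operator:
  % -> precedence 6
  - -> precedence 5
  || -> precedence 1
Sorted highest to lowest: %, -, ||
Distinct precedence values: [6, 5, 1]
Number of distinct levels: 3

3


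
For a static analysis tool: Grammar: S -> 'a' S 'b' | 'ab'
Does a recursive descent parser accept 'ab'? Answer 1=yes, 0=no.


Grammar accepts strings of the form a^n b^n (n >= 1)
Word: 'ab'
Counting: 1 a's and 1 b's
Check: 1 == 1? Yes
Derivation (S -> aSb applied 0 time(s), then S -> ab): S => ab
Accepted

1


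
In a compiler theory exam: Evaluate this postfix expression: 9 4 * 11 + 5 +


Processing tokens left to right:
Push 9, Push 4
Pop 9 and 4, compute 9 * 4 = 36, push 36
Push 11
Pop 36 and 11, compute 36 + 11 = 47, push 47
Push 5
Pop 47 and 5, compute 47 + 5 = 52, push 52
Stack result: 52

52


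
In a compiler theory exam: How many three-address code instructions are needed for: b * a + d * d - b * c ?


Expression: b * a + d * d - b * c
Generating three-address code (respecting * over +/- precedence):
  Instruction 1: t1 = b * a
  Instruction 2: t2 = d * d
  Instruction 3: t3 = b * c
  Instruction 4: t4 = t1 + t2
  Instruction 5: t5 = t4 - t3
Total instructions: 5

5


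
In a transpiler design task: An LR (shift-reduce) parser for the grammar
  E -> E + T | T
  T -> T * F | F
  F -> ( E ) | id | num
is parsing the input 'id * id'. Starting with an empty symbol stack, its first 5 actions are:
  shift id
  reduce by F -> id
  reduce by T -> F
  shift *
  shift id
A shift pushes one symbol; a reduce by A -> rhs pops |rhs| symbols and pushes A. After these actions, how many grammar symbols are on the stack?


Tracking the symbol stack through each action:
  Action 1: shift 'id' : push -> stack = [id] (size 1)
  Action 2: reduce by F -> id : pop 1, push F -> stack = [F] (size 1)
  Action 3: reduce by T -> F : pop 1, push T -> stack = [T] (size 1)
  Action 4: shift '*' : push -> stack = [T, *] (size 2)
  Action 5: shift 'id' : push -> stack = [T, *, id] (size 3)
Final stack size: 3

3


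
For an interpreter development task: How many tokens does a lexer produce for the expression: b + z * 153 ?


Scanning 'b + z * 153'
Token 1: 'b' -> identifier
Token 2: '+' -> operator
Token 3: 'z' -> identifier
Token 4: '*' -> operator
Token 5: '153' -> integer_literal
Total tokens: 5

5


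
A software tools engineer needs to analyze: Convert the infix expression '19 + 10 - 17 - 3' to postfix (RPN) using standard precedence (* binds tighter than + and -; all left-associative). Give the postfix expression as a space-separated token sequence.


Applying the shunting-yard algorithm:
  Operand 19 -> output
  Push '+' onto operator stack -> op-stack: [+]
  Operand 10 -> output
  See '-' (prec 1); top '+' (prec 1) >= it -> pop '+' to output
  Push '-' onto operator stack -> op-stack: [-]
  Operand 17 -> output
  See '-' (prec 1); top '-' (prec 1) >= it -> pop '-' to output
  Push '-' onto operator stack -> op-stack: [-]
  Operand 3 -> output
  End of input: pop '-' to output
Postfix result: 19 10 + 17 - 3 -

19 10 + 17 - 3 -


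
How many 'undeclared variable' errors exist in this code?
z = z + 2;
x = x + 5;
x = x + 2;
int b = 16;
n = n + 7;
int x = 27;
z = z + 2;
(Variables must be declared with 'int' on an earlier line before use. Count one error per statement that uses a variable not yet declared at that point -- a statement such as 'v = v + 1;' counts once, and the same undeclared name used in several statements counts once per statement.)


Scanning code line by line:
  Line 1: use 'z' -> ERROR (undeclared)
  Line 2: use 'x' -> ERROR (undeclared)
  Line 3: use 'x' -> ERROR (undeclared)
  Line 4: declare 'b' -> declared = ['b']
  Line 5: use 'n' -> ERROR (undeclared)
  Line 6: declare 'x' -> declared = ['b', 'x']
  Line 7: use 'z' -> ERROR (undeclared)
Total undeclared variable errors: 5

5


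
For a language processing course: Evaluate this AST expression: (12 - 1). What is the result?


Expression: (12 - 1)
Evaluating step by step:
  12 - 1 = 11
Result: 11

11


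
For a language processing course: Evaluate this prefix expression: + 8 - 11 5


Parsing prefix expression: + 8 - 11 5
Step 1: Innermost operation '- 11 5'
  11 - 5 = 6
Step 2: Outer operation '+ 8 [6]'
  8 + 6 = 14

14


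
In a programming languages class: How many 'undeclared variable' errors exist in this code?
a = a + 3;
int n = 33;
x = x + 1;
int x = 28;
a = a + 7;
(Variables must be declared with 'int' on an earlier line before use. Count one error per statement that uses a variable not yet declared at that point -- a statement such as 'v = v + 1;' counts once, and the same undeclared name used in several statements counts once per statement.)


Scanning code line by line:
  Line 1: use 'a' -> ERROR (undeclared)
  Line 2: declare 'n' -> declared = ['n']
  Line 3: use 'x' -> ERROR (undeclared)
  Line 4: declare 'x' -> declared = ['n', 'x']
  Line 5: use 'a' -> ERROR (undeclared)
Total undeclared variable errors: 3

3


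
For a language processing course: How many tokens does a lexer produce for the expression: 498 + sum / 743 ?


Scanning '498 + sum / 743'
Token 1: '498' -> integer_literal
Token 2: '+' -> operator
Token 3: 'sum' -> identifier
Token 4: '/' -> operator
Token 5: '743' -> integer_literal
Total tokens: 5

5


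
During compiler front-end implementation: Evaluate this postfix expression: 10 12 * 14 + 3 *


Processing tokens left to right:
Push 10, Push 12
Pop 10 and 12, compute 10 * 12 = 120, push 120
Push 14
Pop 120 and 14, compute 120 + 14 = 134, push 134
Push 3
Pop 134 and 3, compute 134 * 3 = 402, push 402
Stack result: 402

402


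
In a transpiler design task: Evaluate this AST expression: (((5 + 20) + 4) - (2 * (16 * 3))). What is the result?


Expression: (((5 + 20) + 4) - (2 * (16 * 3)))
Evaluating step by step:
  5 + 20 = 25
  25 + 4 = 29
  16 * 3 = 48
  2 * 48 = 96
  29 - 96 = -67
Result: -67

-67


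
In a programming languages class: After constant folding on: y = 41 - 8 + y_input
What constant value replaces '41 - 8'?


Identifying constant sub-expression:
  Original: y = 41 - 8 + y_input
  41 and 8 are both compile-time constants
  Evaluating: 41 - 8 = 33
  After folding: y = 33 + y_input

33


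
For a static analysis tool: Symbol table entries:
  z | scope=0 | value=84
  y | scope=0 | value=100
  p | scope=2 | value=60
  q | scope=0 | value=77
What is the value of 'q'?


Searching symbol table for 'q':
  z | scope=0 | value=84
  y | scope=0 | value=100
  p | scope=2 | value=60
  q | scope=0 | value=77 <- MATCH
Found 'q' at scope 0 with value 77

77


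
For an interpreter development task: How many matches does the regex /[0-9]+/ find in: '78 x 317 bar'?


Pattern: /[0-9]+/ (int literals)
Input: '78 x 317 bar'
Scanning for matches:
  Match 1: '78'
  Match 2: '317'
Total matches: 2

2


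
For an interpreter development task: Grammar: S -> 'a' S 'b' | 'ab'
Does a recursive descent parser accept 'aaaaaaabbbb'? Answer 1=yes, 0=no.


Grammar accepts strings of the form a^n b^n (n >= 1)
Word: 'aaaaaaabbbb'
Counting: 7 a's and 4 b's
Check: 7 == 4? No
Mismatch: a-count != b-count
Rejected

0


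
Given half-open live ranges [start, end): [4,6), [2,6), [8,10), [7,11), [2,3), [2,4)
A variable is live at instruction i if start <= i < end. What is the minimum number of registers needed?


Live ranges:
  Var0: [4, 6)
  Var1: [2, 6)
  Var2: [8, 10)
  Var3: [7, 11)
  Var4: [2, 3)
  Var5: [2, 4)
Sweep-line events (position, delta, active):
  pos=2 start -> active=1
  pos=2 start -> active=2
  pos=2 start -> active=3
  pos=3 end -> active=2
  pos=4 end -> active=1
  pos=4 start -> active=2
  pos=6 end -> active=1
  pos=6 end -> active=0
  pos=7 start -> active=1
  pos=8 start -> active=2
  pos=10 end -> active=1
  pos=11 end -> active=0
Maximum simultaneous active: 3
Minimum registers needed: 3

3


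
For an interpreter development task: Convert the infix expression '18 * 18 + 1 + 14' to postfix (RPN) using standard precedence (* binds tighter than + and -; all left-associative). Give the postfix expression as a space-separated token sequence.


Applying the shunting-yard algorithm:
  Operand 18 -> output
  Push '*' onto operator stack -> op-stack: [*]
  Operand 18 -> output
  See '+' (prec 1); top '*' (prec 2) >= it -> pop '*' to output
  Push '+' onto operator stack -> op-stack: [+]
  Operand 1 -> output
  See '+' (prec 1); top '+' (prec 1) >= it -> pop '+' to output
  Push '+' onto operator stack -> op-stack: [+]
  Operand 14 -> output
  End of input: pop '+' to output
Postfix result: 18 18 * 1 + 14 +

18 18 * 1 + 14 +


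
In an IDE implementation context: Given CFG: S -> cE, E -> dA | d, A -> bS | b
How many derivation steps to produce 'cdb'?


Grammar: S -> cE, E -> dA | d, A -> bS | b
Deriving 'cdb':
Step 1: S -> cE => cE
Step 2: E -> dA => cdA
Step 3: A -> b => cdb
Total derivation steps: 3

3


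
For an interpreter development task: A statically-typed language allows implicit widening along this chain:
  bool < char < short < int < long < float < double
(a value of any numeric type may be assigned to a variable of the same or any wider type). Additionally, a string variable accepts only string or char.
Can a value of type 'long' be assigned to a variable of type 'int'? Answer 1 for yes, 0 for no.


Target variable type: int
Source value type: long
Numeric ranks: long=4, int=3
Widening allowed iff rank(source) <= rank(target): 4 <= 3? No
Result: 0

0


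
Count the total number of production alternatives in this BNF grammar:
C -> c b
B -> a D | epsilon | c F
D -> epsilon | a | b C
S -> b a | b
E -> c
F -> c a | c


Counting alternatives per rule:
  C: 1 alternative(s)
  B: 3 alternative(s)
  D: 3 alternative(s)
  S: 2 alternative(s)
  E: 1 alternative(s)
  F: 2 alternative(s)
Sum: 1 + 3 + 3 + 2 + 1 + 2 = 12

12


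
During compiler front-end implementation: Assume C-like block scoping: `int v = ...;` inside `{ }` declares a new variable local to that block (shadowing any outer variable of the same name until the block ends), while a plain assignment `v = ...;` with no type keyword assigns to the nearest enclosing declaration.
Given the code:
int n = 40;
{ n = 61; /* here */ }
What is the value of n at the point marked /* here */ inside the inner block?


Analyzing scoping rules:
Outer scope: declares n = 40
Inner block: 'n = 61;' has no type keyword, so it is an assignment to the outer n (no shadowing)
Inside the block, after the assignment -> 61
Result: 61

61


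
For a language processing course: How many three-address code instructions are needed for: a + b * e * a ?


Expression: a + b * e * a
Generating three-address code (respecting * over +/- precedence):
  Instruction 1: t1 = b * e
  Instruction 2: t2 = t1 * a
  Instruction 3: t3 = a + t2
Total instructions: 3

3


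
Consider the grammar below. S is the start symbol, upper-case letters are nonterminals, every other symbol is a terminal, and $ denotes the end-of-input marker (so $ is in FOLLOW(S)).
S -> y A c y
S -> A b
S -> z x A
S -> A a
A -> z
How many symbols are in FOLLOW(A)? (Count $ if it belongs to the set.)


S is the start symbol and does not occur in any rule body, so FOLLOW(S) = {$}.
Examining every occurrence of A in a rule body:
  S -> y A c y : A is followed by terminal 'c' -> add 'c'
  S -> A b : A is followed by terminal 'b' -> add 'b'
  S -> z x A : A is at the right end -> add FOLLOW(S) = {$}
  S -> A a : A is followed by terminal 'a' -> add 'a'
  A -> z : A does not occur in the body -> contributes nothing
FOLLOW(A) = {a, b, c, $}
Count: 4

4


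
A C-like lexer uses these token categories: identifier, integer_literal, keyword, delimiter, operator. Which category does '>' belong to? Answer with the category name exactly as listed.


Token: '>'
Checking categories:
  identifier: no
  integer_literal: no
  operator: YES
  keyword: no
  delimiter: no
Category: operator

operator


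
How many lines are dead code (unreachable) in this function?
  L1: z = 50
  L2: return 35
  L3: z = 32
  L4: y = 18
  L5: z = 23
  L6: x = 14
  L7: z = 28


Analyzing control flow:
  L1: reachable (before return)
  L2: reachable (return statement)
  L3: DEAD (after return at L2)
  L4: DEAD (after return at L2)
  L5: DEAD (after return at L2)
  L6: DEAD (after return at L2)
  L7: DEAD (after return at L2)
Return at L2, total lines = 7
Dead lines: L3 through L7
Count: 5

5


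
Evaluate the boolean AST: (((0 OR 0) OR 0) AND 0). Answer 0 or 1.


Step 1: Evaluate inner node
  0 OR 0 = 0
Step 2: Evaluate next node
  0 OR 0 = 0
Step 3: Evaluate root node
  0 AND 0 = 0

0


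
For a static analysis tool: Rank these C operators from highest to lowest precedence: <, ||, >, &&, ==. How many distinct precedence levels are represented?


Looking up precedence for each operator:
  < -> precedence 4
  || -> precedence 1
  > -> precedence 4
  && -> precedence 2
  == -> precedence 3
Sorted highest to lowest: <, >, ==, &&, ||
Distinct precedence values: [4, 3, 2, 1]
Number of distinct levels: 4

4


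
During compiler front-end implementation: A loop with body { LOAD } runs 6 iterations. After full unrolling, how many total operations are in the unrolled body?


Loop body operations: LOAD (1 op per iteration)
Unrolling 6 iterations:
  Iteration 1: LOAD (1 ops)
  Iteration 2: LOAD (1 ops)
  Iteration 3: LOAD (1 ops)
  Iteration 4: LOAD (1 ops)
  Iteration 5: LOAD (1 ops)
  Iteration 6: LOAD (1 ops)
Total: 6 iterations * 1 ops/iter = 6 operations

6


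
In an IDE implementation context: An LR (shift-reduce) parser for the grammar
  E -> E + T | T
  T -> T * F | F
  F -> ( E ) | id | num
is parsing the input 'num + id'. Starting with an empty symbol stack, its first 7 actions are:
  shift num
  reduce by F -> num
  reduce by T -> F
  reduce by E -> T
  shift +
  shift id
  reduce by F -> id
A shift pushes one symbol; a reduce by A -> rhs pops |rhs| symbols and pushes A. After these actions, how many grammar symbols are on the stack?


Tracking the symbol stack through each action:
  Action 1: shift 'num' : push -> stack = [num] (size 1)
  Action 2: reduce by F -> num : pop 1, push F -> stack = [F] (size 1)
  Action 3: reduce by T -> F : pop 1, push T -> stack = [T] (size 1)
  Action 4: reduce by E -> T : pop 1, push E -> stack = [E] (size 1)
  Action 5: shift '+' : push -> stack = [E, +] (size 2)
  Action 6: shift 'id' : push -> stack = [E, +, id] (size 3)
  Action 7: reduce by F -> id : pop 1, push F -> stack = [E, +, F] (size 3)
Final stack size: 3

3


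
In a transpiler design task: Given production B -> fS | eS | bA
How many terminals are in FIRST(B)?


Production: B -> fS | eS | bA
Examining each alternative for leading terminals:
  B -> fS : first terminal = 'f'
  B -> eS : first terminal = 'e'
  B -> bA : first terminal = 'b'
FIRST(B) = {b, e, f}
Count: 3

3


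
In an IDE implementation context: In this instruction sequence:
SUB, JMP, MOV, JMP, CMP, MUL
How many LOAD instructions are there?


Scanning instruction sequence for LOAD:
  Position 1: SUB
  Position 2: JMP
  Position 3: MOV
  Position 4: JMP
  Position 5: CMP
  Position 6: MUL
Matches at positions: []
Total LOAD count: 0

0


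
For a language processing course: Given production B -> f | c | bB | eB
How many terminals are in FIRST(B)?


Production: B -> f | c | bB | eB
Examining each alternative for leading terminals:
  B -> f : first terminal = 'f'
  B -> c : first terminal = 'c'
  B -> bB : first terminal = 'b'
  B -> eB : first terminal = 'e'
FIRST(B) = {b, c, e, f}
Count: 4

4


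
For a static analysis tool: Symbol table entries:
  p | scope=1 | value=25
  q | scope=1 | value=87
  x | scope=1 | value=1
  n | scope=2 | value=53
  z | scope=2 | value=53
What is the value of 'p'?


Searching symbol table for 'p':
  p | scope=1 | value=25 <- MATCH
  q | scope=1 | value=87
  x | scope=1 | value=1
  n | scope=2 | value=53
  z | scope=2 | value=53
Found 'p' at scope 1 with value 25

25


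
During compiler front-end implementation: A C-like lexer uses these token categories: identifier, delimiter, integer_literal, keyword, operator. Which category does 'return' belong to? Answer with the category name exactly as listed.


Token: 'return'
Checking categories:
  identifier: no
  integer_literal: no
  operator: no
  keyword: YES
  delimiter: no
Category: keyword

keyword


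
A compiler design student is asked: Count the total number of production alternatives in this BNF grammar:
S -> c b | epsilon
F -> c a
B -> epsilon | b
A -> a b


Counting alternatives per rule:
  S: 2 alternative(s)
  F: 1 alternative(s)
  B: 2 alternative(s)
  A: 1 alternative(s)
Sum: 2 + 1 + 2 + 1 = 6

6


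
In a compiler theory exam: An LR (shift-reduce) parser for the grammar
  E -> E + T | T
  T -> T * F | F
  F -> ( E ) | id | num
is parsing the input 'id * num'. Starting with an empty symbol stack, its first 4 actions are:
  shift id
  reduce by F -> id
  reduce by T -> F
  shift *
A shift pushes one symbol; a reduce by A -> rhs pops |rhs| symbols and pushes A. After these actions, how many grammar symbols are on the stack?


Tracking the symbol stack through each action:
  Action 1: shift 'id' : push -> stack = [id] (size 1)
  Action 2: reduce by F -> id : pop 1, push F -> stack = [F] (size 1)
  Action 3: reduce by T -> F : pop 1, push T -> stack = [T] (size 1)
  Action 4: shift '*' : push -> stack = [T, *] (size 2)
Final stack size: 2

2


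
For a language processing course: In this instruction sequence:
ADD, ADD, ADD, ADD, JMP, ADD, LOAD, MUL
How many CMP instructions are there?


Scanning instruction sequence for CMP:
  Position 1: ADD
  Position 2: ADD
  Position 3: ADD
  Position 4: ADD
  Position 5: JMP
  Position 6: ADD
  Position 7: LOAD
  Position 8: MUL
Matches at positions: []
Total CMP count: 0

0


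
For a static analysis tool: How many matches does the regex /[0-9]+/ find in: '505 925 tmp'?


Pattern: /[0-9]+/ (int literals)
Input: '505 925 tmp'
Scanning for matches:
  Match 1: '505'
  Match 2: '925'
Total matches: 2

2


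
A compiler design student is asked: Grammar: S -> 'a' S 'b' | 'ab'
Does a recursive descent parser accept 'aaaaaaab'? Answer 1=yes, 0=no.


Grammar accepts strings of the form a^n b^n (n >= 1)
Word: 'aaaaaaab'
Counting: 7 a's and 1 b's
Check: 7 == 1? No
Mismatch: a-count != b-count
Rejected

0


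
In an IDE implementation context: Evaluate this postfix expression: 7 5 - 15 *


Processing tokens left to right:
Push 7, Push 5
Pop 7 and 5, compute 7 - 5 = 2, push 2
Push 15
Pop 2 and 15, compute 2 * 15 = 30, push 30
Stack result: 30

30


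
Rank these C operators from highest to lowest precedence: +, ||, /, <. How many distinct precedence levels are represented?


Looking up precedence for each operator:
  + -> precedence 5
  || -> precedence 1
  / -> precedence 6
  < -> precedence 4
Sorted highest to lowest: /, +, <, ||
Distinct precedence values: [6, 5, 4, 1]
Number of distinct levels: 4

4


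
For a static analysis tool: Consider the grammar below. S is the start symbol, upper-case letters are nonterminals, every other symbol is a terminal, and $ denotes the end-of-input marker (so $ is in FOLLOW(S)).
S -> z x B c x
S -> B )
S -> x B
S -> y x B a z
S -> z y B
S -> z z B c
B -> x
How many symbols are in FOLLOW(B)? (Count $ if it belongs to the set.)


S is the start symbol and does not occur in any rule body, so FOLLOW(S) = {$}.
Examining every occurrence of B in a rule body:
  S -> z x B c x : B is followed by terminal 'c' -> add 'c'
  S -> B ) : B is followed by terminal ')' -> add ')'
  S -> x B : B is at the right end -> add FOLLOW(S) = {$}
  S -> y x B a z : B is followed by terminal 'a' -> add 'a'
  S -> z y B : B is at the right end -> add FOLLOW(S) = {$} (already in the set)
  S -> z z B c : B is followed by terminal 'c' -> add 'c' (already in the set)
  B -> x : B does not occur in the body -> contributes nothing
FOLLOW(B) = {), a, c, $}
Count: 4

4


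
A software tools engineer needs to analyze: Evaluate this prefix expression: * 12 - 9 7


Parsing prefix expression: * 12 - 9 7
Step 1: Innermost operation '- 9 7'
  9 - 7 = 2
Step 2: Outer operation '* 12 [2]'
  12 * 2 = 24

24


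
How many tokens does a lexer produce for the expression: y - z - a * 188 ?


Scanning 'y - z - a * 188'
Token 1: 'y' -> identifier
Token 2: '-' -> operator
Token 3: 'z' -> identifier
Token 4: '-' -> operator
Token 5: 'a' -> identifier
Token 6: '*' -> operator
Token 7: '188' -> integer_literal
Total tokens: 7

7


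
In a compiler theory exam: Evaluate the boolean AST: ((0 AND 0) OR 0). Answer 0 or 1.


Step 1: Evaluate inner node
  0 AND 0 = 0
Step 2: Evaluate root node
  0 OR 0 = 0

0


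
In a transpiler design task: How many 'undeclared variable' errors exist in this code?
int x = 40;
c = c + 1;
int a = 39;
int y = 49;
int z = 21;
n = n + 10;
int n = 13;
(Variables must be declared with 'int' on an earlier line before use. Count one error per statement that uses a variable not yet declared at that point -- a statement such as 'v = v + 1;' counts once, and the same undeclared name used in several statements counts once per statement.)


Scanning code line by line:
  Line 1: declare 'x' -> declared = ['x']
  Line 2: use 'c' -> ERROR (undeclared)
  Line 3: declare 'a' -> declared = ['a', 'x']
  Line 4: declare 'y' -> declared = ['a', 'x', 'y']
  Line 5: declare 'z' -> declared = ['a', 'x', 'y', 'z']
  Line 6: use 'n' -> ERROR (undeclared)
  Line 7: declare 'n' -> declared = ['a', 'n', 'x', 'y', 'z']
Total undeclared variable errors: 2

2


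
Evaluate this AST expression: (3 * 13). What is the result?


Expression: (3 * 13)
Evaluating step by step:
  3 * 13 = 39
Result: 39

39


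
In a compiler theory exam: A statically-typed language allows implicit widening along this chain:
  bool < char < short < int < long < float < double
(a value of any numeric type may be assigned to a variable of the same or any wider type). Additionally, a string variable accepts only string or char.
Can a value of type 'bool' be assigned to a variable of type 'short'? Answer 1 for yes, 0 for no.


Target variable type: short
Source value type: bool
Numeric ranks: bool=0, short=2
Widening allowed iff rank(source) <= rank(target): 0 <= 2? Yes
Result: 1

1


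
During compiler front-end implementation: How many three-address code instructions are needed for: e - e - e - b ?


Expression: e - e - e - b
Generating three-address code (respecting * over +/- precedence):
  Instruction 1: t1 = e - e
  Instruction 2: t2 = t1 - e
  Instruction 3: t3 = t2 - b
Total instructions: 3

3


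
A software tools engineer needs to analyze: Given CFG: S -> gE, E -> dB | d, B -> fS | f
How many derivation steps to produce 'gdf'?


Grammar: S -> gE, E -> dB | d, B -> fS | f
Deriving 'gdf':
Step 1: S -> gE => gE
Step 2: E -> dB => gdB
Step 3: B -> f => gdf
Total derivation steps: 3

3


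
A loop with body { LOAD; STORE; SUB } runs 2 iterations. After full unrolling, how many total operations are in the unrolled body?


Loop body operations: LOAD, STORE, SUB (3 ops per iteration)
Unrolling 2 iterations:
  Iteration 1: LOAD, STORE, SUB (3 ops)
  Iteration 2: LOAD, STORE, SUB (3 ops)
Total: 2 iterations * 3 ops/iter = 6 operations

6


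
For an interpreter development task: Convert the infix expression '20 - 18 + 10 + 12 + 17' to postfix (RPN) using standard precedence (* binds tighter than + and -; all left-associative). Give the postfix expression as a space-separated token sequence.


Applying the shunting-yard algorithm:
  Operand 20 -> output
  Push '-' onto operator stack -> op-stack: [-]
  Operand 18 -> output
  See '+' (prec 1); top '-' (prec 1) >= it -> pop '-' to output
  Push '+' onto operator stack -> op-stack: [+]
  Operand 10 -> output
  See '+' (prec 1); top '+' (prec 1) >= it -> pop '+' to output
  Push '+' onto operator stack -> op-stack: [+]
  Operand 12 -> output
  See '+' (prec 1); top '+' (prec 1) >= it -> pop '+' to output
  Push '+' onto operator stack -> op-stack: [+]
  Operand 17 -> output
  End of input: pop '+' to output
Postfix result: 20 18 - 10 + 12 + 17 +

20 18 - 10 + 12 + 17 +


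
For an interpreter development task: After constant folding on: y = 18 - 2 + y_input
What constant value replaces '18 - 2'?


Identifying constant sub-expression:
  Original: y = 18 - 2 + y_input
  18 and 2 are both compile-time constants
  Evaluating: 18 - 2 = 16
  After folding: y = 16 + y_input

16


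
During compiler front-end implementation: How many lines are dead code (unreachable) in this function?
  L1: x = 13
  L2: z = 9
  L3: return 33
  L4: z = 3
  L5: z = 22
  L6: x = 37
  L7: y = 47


Analyzing control flow:
  L1: reachable (before return)
  L2: reachable (before return)
  L3: reachable (return statement)
  L4: DEAD (after return at L3)
  L5: DEAD (after return at L3)
  L6: DEAD (after return at L3)
  L7: DEAD (after return at L3)
Return at L3, total lines = 7
Dead lines: L4 through L7
Count: 4

4
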